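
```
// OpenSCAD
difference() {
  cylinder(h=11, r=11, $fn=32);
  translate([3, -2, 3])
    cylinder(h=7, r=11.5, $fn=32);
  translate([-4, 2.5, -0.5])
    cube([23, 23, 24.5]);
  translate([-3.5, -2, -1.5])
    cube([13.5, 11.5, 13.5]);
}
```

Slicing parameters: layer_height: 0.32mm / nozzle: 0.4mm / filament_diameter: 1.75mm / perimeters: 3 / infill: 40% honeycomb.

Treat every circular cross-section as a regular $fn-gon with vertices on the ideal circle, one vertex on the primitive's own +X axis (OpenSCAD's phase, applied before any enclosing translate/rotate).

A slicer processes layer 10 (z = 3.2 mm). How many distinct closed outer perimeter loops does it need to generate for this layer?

At z = 3.2 mm: the r=11 cylinder gives a regular 32-gon of circumradius 11 (constant along its height); the r=11.5 cylinder at (3, -2) gives a regular 32-gon of circumradius 11.5 (constant along its height); the 23×23 cube at (-4, 2.5) contributes its full rectangle; the 13.5×11.5 cube at (-3.5, -2) contributes its full rectangle; Taking the first minus the rest: starting from the r=11 cylinder, the r=11.5 cylinder at (3, -2) partially overlaps it — only the 313.94 mm² overlap (of its 412.81 mm²) is removed, clipping the outline; the 23×23 cube at (-4, 2.5) partially overlaps it — only the 16.29 mm² overlap (of its 529.00 mm²) is removed, clipping the outline; the 13.5×11.5 cube at (-3.5, -2) misses the remaining region (no effect) — 1 connected region. The result has 1 disconnected region.

1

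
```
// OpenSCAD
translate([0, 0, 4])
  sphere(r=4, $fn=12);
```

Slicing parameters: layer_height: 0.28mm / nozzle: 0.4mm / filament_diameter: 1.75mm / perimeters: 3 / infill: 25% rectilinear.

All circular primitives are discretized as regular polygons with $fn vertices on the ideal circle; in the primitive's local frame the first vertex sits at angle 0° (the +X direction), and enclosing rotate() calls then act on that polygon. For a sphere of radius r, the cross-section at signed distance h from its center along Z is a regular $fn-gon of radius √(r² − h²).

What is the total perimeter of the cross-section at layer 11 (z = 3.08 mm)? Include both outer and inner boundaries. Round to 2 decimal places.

At z = 3.08 mm: the r=4 sphere slices to a regular 12-gon of circumradius 3.893 (√(r²−h²) with h=0.92 from center) (perimeter = 2·12·3.893·sin(180°/12) = 24.18 mm). Overall, the cross-section is a single solid region. Total boundary length (outer) = 24.18 mm.

24.18 mm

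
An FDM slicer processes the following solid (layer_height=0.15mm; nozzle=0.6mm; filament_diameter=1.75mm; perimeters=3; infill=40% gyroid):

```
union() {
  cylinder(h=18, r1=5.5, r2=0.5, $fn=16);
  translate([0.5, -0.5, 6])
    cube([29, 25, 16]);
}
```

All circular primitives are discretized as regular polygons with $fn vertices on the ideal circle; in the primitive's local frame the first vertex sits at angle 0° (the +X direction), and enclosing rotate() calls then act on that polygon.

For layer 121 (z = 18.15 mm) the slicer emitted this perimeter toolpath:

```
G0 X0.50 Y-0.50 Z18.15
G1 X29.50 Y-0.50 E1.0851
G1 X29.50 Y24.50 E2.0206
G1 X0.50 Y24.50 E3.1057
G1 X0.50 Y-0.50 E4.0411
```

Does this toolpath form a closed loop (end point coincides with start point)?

Start point (G0): (0.50, -0.50). End point (last G1): the path returns to the start — closed.

yes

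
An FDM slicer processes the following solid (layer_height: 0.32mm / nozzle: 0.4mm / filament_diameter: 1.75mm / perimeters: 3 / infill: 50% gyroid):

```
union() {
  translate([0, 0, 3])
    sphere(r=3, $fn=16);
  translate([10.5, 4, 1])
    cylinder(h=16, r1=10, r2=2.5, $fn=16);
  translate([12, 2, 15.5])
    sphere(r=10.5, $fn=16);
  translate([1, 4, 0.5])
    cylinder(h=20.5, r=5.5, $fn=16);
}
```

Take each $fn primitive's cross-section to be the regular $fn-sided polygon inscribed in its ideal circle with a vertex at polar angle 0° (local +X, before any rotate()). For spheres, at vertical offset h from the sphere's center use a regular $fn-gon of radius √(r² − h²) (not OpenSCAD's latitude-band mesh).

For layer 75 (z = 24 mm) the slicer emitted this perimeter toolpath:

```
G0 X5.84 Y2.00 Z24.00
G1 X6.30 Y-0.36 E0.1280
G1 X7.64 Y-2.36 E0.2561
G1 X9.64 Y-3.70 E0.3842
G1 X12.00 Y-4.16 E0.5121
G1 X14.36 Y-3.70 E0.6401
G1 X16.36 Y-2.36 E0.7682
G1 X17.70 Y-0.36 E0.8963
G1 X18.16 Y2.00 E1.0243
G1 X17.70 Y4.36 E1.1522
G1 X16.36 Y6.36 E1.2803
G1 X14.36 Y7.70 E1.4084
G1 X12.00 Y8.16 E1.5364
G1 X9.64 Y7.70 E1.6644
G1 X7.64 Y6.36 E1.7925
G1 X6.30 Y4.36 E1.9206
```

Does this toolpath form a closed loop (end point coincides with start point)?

Start point (G0): (5.84, 2.00). End point (last G1): the path does not return to the start — open.

no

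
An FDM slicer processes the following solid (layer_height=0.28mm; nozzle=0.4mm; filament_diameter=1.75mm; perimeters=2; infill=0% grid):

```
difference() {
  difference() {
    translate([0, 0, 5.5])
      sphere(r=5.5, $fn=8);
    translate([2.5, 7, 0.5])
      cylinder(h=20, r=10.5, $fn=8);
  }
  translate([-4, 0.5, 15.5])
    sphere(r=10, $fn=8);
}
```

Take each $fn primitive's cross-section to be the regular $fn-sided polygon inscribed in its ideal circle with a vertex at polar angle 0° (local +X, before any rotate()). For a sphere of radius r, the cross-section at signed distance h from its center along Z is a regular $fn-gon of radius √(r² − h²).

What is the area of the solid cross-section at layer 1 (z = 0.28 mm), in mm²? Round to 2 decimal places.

At z = 0.28 mm: the sphere: section is a regular 8-gon, circumradius = √(r²−h²) = √(5.5²−5.22²) = 1.733 (area = (8/2)·1.733²·sin(360°/8) = 8.49 mm²); the cylinder at (2.5, 7) is not intersected at this z (z outside [0.5, 20.5]); Taking the first minus the rest: none of the subtracted shapes is present at this height, so the r=5.5 sphere is unchanged — area = 8.49 mm²; the sphere at (-4, 0.5) is not intersected at this z (|z−center|=15.220 > r=10); Taking the first minus the rest: none of the subtracted shapes is present at this height, so that combined region is unchanged — area = 8.49 mm². Overall, the cross-section is a single solid region. Net area = 8.49 mm².

8.49 mm²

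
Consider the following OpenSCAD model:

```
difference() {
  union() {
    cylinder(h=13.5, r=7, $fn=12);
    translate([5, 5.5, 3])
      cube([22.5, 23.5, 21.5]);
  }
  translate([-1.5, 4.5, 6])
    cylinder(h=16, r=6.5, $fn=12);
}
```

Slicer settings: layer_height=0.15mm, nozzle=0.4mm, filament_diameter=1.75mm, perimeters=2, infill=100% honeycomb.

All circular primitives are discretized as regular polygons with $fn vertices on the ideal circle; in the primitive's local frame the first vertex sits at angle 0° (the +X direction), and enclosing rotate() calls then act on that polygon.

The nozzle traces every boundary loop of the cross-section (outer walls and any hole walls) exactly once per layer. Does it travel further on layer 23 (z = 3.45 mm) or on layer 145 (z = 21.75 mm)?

layer 23 (z = 3.45 mm)

Layer 23 (z = 3.45): the r=7 cylinder gives a regular 12-gon of circumradius 7 (constant along its height) (perimeter = 2·12·7.000·sin(180°/12) = 43.48 mm); the 22.5×23.5 cube at (5, 5.5) contributes its full rectangle (perimeter 92.00 mm); Taking the union: the 2 present regions are separate (no shared area or edge), so areas and boundary lengths simply add and each stays a separate island — boundary = 135.48 mm; the cylinder at (-1.5, 4.5) is not intersected at this z (z outside [6, 22]); Subtracting the remaining from the first: none of the subtracted shapes is present at this height, so the result so far is unchanged — boundary = 135.48 mm. So its perimeter = 135.48 mm. Layer 145 (z = 21.75): the cylinder is absent (z outside [0, 13.5]); the cube at (5, 5.5) is present — its section is the full 22.5×23.5 rectangle (perimeter 92.00 mm); Taking the union: only the 22.5×23.5 cube at (5, 5.5) is present, so the union is just that shape — boundary = 92.00 mm; the r=6.5 cylinder at (-1.5, 4.5) gives a regular 12-gon of circumradius 6.5 (constant along its height) (perimeter = 2·12·6.500·sin(180°/12) = 40.38 mm); Taking the first minus the rest: starting from the result so far, the r=6.5 cylinder at (-1.5, 4.5) misses the remaining region (no effect) — boundary = 92.00 mm. So its perimeter = 92.00 mm. Layer 23 is larger (135.48 vs 92.00 mm).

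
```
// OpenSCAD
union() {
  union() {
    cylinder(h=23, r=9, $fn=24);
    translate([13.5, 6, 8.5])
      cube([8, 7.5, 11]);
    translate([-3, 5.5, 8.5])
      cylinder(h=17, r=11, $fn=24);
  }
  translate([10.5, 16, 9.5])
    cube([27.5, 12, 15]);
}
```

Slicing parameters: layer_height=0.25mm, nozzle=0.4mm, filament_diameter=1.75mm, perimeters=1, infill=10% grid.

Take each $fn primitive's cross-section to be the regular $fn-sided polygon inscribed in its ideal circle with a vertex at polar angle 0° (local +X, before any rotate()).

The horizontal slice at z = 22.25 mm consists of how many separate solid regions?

At z = 22.25 mm: the r=9 cylinder gives a regular 24-gon of circumradius 9 (constant along its height); the cube at (13.5, 6) is not intersected at this z (z outside [8.5, 19.5]); the r=11 cylinder at (-3, 5.5) contributes a regular 24-gon of circumradius 11; Combining (union): the regions partially overlap (shared area 184.54 mm²), so overlapping operands fuse into one piece — 1 connected region; the cube at (10.5, 16) (footprint 27.5×12) is included at this height; Taking the union: the 2 present regions are separate (no shared area or edge), so areas and boundary lengths simply add and each stays a separate island — 2 connected regions. The result has 2 disconnected regions.

2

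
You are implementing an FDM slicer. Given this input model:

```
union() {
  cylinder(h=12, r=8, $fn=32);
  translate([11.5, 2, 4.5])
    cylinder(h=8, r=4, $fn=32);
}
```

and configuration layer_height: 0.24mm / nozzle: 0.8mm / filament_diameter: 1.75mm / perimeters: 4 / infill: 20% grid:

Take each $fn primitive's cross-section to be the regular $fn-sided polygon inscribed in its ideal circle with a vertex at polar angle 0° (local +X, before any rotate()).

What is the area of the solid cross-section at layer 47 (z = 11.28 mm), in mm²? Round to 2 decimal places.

At z = 11.28 mm: the cylinder: section is a regular 32-gon, circumradius r=8 (area = (32/2)·8.000²·sin(360°/32) = 199.77 mm²); the r=4 cylinder at (11.5, 2) contributes a regular 32-gon of circumradius 4 (area = (32/2)·4.000²·sin(360°/32) = 49.94 mm²); Merging all regions: the regions partially overlap — summed areas 249.72 mm² minus the doubly-counted overlap 0.47 mm² gives 249.25 mm² — area = 249.25 mm². Overall, the cross-section is a single solid region. Net area = 249.25 mm².

249.25 mm²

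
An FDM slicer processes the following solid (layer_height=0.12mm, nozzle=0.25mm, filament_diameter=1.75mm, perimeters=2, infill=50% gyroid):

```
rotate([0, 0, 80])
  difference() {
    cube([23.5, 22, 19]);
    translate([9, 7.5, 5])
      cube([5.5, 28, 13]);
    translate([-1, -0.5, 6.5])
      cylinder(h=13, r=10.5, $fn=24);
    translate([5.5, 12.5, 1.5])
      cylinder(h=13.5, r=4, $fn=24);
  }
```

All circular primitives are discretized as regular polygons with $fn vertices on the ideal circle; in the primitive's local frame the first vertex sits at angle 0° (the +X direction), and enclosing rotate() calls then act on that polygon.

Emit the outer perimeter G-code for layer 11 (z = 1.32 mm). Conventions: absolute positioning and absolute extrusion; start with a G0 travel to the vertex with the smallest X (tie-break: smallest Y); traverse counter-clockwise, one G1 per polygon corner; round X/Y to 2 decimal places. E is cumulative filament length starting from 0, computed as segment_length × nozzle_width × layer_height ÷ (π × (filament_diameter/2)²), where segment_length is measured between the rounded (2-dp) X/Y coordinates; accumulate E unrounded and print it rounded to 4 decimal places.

G0 X-21.67 Y3.82 Z1.32
G1 X0.00 Y0.00 E0.2744
G1 X4.08 Y23.14 E0.5675
G1 X-17.59 Y26.96 E0.8420
G1 X-21.67 Y3.82 E1.1350

At z = 1.32 mm: the cube (footprint 23.5×22) is included at this height; the cube at (9, 7.5) does not reach this height (z outside [5, 18]); the cylinder at (-1, -0.5) is absent (z outside [6.5, 19.5]); the cylinder at (5.5, 12.5) is not intersected at this z (z outside [1.5, 15]); Taking the first minus the rest: none of the subtracted shapes is present at this height, so the 23.5×22 cube is unchanged — 1 connected region; (whole slice rotated 80° about Z — lengths, areas and connectivity unchanged). The outline is a single polygon with 4 vertices. Extrusion per mm of travel: 0.25 × 0.12 / (π × 0.875²) = 0.012473. Accumulating E over each segment gives final E = 1.1350.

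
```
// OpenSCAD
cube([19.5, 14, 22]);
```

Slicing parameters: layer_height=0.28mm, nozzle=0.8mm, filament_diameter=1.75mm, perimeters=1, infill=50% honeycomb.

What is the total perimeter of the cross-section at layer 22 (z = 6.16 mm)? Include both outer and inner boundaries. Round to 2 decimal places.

At z = 6.16 mm: the cube is present — its section is the full 19.5×14 rectangle (perimeter 67.00 mm). Overall, the cross-section is a single solid region. Total boundary length (outer) = 67.00 mm.

67.00 mm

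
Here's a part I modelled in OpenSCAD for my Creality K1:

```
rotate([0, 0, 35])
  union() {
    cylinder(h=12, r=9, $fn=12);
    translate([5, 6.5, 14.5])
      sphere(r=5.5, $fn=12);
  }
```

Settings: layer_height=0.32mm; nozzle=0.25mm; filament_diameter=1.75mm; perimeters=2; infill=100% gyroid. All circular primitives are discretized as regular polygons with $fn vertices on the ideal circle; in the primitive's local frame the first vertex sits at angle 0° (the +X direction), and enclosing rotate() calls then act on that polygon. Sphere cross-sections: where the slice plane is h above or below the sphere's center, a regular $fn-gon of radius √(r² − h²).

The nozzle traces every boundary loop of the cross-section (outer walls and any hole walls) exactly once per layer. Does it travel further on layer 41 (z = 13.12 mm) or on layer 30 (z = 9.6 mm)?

Layer 41 (z = 13.12): the cylinder does not reach this height (z outside [0, 12]); the r=5.5 sphere at (5, 6.5) contributes a regular 12-gon of circumradius √(5.5²−1.38²) = 5.324 (perimeter = 2·12·5.324·sin(180°/12) = 33.07 mm); Merging all regions: only the r=5.5 sphere at (5, 6.5) is present, so the union is just that shape — boundary = 33.07 mm; (whole slice rotated 35° about Z — lengths, areas and connectivity unchanged). So its perimeter = 33.07 mm. Layer 30 (z = 9.6): the r=9 cylinder gives a regular 12-gon of circumradius 9 (constant along its height) (perimeter = 2·12·9.000·sin(180°/12) = 55.90 mm); the r=5.5 sphere at (5, 6.5) contributes a regular 12-gon of circumradius √(5.5²−4.9²) = 2.498 (perimeter = 2·12·2.498·sin(180°/12) = 15.52 mm); Merging all regions: the regions partially overlap (shared area 11.69 mm²), so the edge portions inside another operand are dropped and the merged outline is re-measured after clipping — boundary = 58.20 mm; (rotated 35° about Z; rotation is an isometry so areas/perimeters/island counts are preserved). So its perimeter = 58.20 mm. Layer 30 is larger (58.20 vs 33.07 mm).

layer 30 (z = 9.6 mm)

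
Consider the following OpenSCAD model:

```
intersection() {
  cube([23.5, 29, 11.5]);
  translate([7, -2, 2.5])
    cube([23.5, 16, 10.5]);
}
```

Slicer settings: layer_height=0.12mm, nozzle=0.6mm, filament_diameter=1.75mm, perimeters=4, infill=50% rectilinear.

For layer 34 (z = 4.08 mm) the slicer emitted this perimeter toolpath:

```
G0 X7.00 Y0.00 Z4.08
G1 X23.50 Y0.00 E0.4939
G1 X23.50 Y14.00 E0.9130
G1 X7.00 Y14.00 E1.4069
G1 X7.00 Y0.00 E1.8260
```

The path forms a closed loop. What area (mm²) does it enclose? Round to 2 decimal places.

Apply the shoelace formula to the sequence of (X, Y) vertices; enclosed area = 231.00 mm².

231.00 mm²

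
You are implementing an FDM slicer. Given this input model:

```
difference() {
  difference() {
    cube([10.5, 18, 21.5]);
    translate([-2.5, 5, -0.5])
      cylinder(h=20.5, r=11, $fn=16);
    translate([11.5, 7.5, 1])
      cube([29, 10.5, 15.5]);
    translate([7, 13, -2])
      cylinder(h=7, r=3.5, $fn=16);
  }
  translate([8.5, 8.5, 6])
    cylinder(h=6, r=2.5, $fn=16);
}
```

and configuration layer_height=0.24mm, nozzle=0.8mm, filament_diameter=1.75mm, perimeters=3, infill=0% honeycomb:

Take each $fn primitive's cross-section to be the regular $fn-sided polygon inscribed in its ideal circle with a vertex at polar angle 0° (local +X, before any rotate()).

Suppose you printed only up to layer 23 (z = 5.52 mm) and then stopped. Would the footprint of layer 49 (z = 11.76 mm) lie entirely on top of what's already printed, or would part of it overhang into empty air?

Compare the two slices. At z = 5.52: the 10.5×18 cube contributes its full rectangle (area 189.00 mm²); the r=11 cylinder at (-2.5, 5) contributes a regular 16-gon of circumradius 11 (area = (16/2)·11.000²·sin(360°/16) = 370.44 mm²); the 29×10.5 cube at (11.5, 7.5) contributes its full rectangle (area 304.50 mm²); the cylinder at (7, 13) is not intersected at this z (z outside [-2, 5]); Subtracting the remaining from the first: starting from the 10.5×18 cube (189.00 mm²), the r=11 cylinder at (-2.5, 5) partially overlaps it — only the 105.60 mm² overlap (of its 370.44 mm²) is removed, clipping the outline; the 29×10.5 cube at (11.5, 7.5) misses the remaining region (no effect) — area = 83.40 mm²; the cylinder at (8.5, 8.5) is not intersected at this z (z outside [6, 12]); Taking the first minus the rest: none of the subtracted shapes is present at this height, so the result so far is unchanged — area = 83.40 mm². At z = 11.76: the cube is present — its section is the full 10.5×18 rectangle (area 189.00 mm²); the r=11 cylinder at (-2.5, 5) gives a regular 16-gon of circumradius 11 (constant along its height) (area = (16/2)·11.000²·sin(360°/16) = 370.44 mm²); the cube at (11.5, 7.5) (footprint 29×10.5) is included at this height (area 304.50 mm²); the cylinder at (7, 13) is absent (z outside [-2, 5]); Subtracting the remaining from the first: starting from the 10.5×18 cube (189.00 mm²), the r=11 cylinder at (-2.5, 5) partially overlaps it — only the 105.60 mm² overlap (of its 370.44 mm²) is removed, clipping the outline; the 29×10.5 cube at (11.5, 7.5) misses the remaining region (no effect) — area = 83.40 mm²; the r=2.5 cylinder at (8.5, 8.5) gives a regular 16-gon of circumradius 2.5 (constant along its height) (area = (16/2)·2.500²·sin(360°/16) = 19.13 mm²); Taking the first minus the rest: starting from that combined region (83.40 mm²), the r=2.5 cylinder at (8.5, 8.5) partially overlaps it — only the 12.39 mm² overlap (of its 19.13 mm²) is removed, clipping the outline — area = 71.02 mm². Checking containment: the cross-section at z = 11.76 is a subset of the cross-section at z = 5.52.

entirely on top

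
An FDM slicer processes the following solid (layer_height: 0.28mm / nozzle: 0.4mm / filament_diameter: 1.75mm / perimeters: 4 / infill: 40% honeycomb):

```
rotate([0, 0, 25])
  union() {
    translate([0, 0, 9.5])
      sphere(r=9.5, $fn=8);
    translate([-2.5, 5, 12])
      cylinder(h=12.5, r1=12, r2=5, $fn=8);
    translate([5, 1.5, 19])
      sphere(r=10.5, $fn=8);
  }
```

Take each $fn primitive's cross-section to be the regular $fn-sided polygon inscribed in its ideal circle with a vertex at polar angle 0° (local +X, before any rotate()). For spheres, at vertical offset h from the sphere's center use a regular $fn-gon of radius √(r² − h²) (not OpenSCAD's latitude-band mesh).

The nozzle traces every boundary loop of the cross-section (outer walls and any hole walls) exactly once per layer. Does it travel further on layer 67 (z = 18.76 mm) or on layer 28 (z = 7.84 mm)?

Layer 67 (z = 18.76): the r=9.5 sphere slices to a regular 8-gon of circumradius 2.122 (√(r²−h²) with h=9.26 from center) (perimeter = 2·8·2.122·sin(180°/8) = 12.99 mm); the cone at (-2.5, 5) contributes a regular 8-gon of circumradius 8.214 (interpolated between r1=12 and r2=5 at t=0.541) (perimeter = 2·8·8.214·sin(180°/8) = 50.30 mm); the sphere at (5, 1.5): section is a regular 8-gon, circumradius = √(r²−h²) = √(10.5²−0.24²) = 10.497 (perimeter = 2·8·10.497·sin(180°/8) = 64.27 mm); Merging all regions: the regions partially overlap (shared area 116.97 mm²), so the edge portions inside another operand are dropped and the merged outline is re-measured after clipping — boundary = 75.57 mm; (rotated 25° about Z; rotation is an isometry so areas/perimeters/island counts are preserved). So its perimeter = 75.57 mm. Layer 28 (z = 7.84): the r=9.5 sphere slices to a regular 8-gon of circumradius 9.354 (√(r²−h²) with h=1.66 from center) (perimeter = 2·8·9.354·sin(180°/8) = 57.27 mm); the cone at (-2.5, 5) does not reach this height (z outside [12, 24.5]); the sphere at (5, 1.5) is absent (|z−center|=11.160 > r=10.5); Merging all regions: only the r=9.5 sphere is present, so the union is just that shape — boundary = 57.27 mm; (whole slice rotated 25° about Z — lengths, areas and connectivity unchanged). So its perimeter = 57.27 mm. Layer 67 is larger (75.57 vs 57.27 mm).

layer 67 (z = 18.76 mm)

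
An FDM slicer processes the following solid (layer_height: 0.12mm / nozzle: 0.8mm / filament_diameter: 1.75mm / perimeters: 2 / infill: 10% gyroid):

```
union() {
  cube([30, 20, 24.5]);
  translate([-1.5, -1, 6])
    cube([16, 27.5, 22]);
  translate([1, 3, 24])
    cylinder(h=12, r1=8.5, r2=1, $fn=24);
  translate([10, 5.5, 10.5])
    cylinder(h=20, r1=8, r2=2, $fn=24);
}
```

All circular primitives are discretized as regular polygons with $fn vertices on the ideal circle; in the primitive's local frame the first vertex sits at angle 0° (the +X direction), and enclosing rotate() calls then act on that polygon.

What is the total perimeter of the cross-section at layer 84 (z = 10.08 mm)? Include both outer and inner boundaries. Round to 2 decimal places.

118.00 mm

At z = 10.08 mm: the cube (footprint 30×20) is included at this height (perimeter 100.00 mm); the cube at (-1.5, -1) (footprint 16×27.5) is included at this height (perimeter 87.00 mm); the cone at (1, 3) is absent (z outside [24, 36]); the cone at (10, 5.5) is absent (z outside [10.5, 30.5]); Taking the union: the regions partially overlap (shared area 290.00 mm²), so the edge portions inside another operand are dropped and the merged outline is re-measured after clipping — boundary = 118.00 mm. Overall, the cross-section is a single solid region. Total boundary length (outer) = 118.00 mm.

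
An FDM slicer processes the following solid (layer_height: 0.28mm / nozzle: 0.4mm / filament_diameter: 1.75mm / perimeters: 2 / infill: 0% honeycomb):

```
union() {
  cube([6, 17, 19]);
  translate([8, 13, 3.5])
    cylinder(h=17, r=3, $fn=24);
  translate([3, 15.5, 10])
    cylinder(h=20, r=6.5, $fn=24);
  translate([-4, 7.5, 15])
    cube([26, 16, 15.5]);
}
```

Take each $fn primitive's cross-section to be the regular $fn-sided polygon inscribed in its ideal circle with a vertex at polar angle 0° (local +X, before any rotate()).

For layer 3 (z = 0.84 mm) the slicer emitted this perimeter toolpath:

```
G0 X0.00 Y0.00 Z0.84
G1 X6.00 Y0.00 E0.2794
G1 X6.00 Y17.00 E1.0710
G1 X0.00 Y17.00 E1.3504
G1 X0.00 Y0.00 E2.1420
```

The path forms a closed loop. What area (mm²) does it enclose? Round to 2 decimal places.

102.00 mm²

Apply the shoelace formula to the sequence of (X, Y) vertices; enclosed area = 102.00 mm².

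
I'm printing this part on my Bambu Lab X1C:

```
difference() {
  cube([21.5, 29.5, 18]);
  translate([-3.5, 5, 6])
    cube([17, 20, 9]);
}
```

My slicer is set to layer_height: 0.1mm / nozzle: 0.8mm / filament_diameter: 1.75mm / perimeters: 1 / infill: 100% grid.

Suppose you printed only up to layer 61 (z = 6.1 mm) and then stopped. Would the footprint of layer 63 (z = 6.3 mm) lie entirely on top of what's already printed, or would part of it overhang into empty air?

entirely on top

Compare the two slices. At z = 6.1: the cube is present — its section is the full 21.5×29.5 rectangle (area 634.25 mm²); the 17×20 cube at (-3.5, 5) contributes its full rectangle (area 340.00 mm²); Taking the first minus the rest: starting from the 21.5×29.5 cube (634.25 mm²), the 17×20 cube at (-3.5, 5) partially overlaps it — only the 270.00 mm² overlap (of its 340.00 mm²) is removed, clipping the outline — area = 364.25 mm². At z = 6.3: the 21.5×29.5 cube contributes its full rectangle (area 634.25 mm²); the cube at (-3.5, 5) is present — its section is the full 17×20 rectangle (area 340.00 mm²); Taking the first minus the rest: starting from the 21.5×29.5 cube (634.25 mm²), the 17×20 cube at (-3.5, 5) partially overlaps it — only the 270.00 mm² overlap (of its 340.00 mm²) is removed, clipping the outline — area = 364.25 mm². Checking containment: the cross-section at z = 6.3 is a subset of the cross-section at z = 6.1.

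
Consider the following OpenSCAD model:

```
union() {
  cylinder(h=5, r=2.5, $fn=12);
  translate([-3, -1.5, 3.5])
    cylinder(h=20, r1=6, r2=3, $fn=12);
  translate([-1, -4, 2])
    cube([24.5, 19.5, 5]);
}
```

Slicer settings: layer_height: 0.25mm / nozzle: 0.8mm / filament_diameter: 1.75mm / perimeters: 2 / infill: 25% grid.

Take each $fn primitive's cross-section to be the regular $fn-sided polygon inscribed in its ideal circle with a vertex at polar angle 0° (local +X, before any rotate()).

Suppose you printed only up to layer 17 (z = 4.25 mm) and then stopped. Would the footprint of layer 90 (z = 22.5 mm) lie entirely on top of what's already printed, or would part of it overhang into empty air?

Compare the two slices. At z = 4.25: the cylinder: section is a regular 12-gon, circumradius r=2.5 (area = (12/2)·2.500²·sin(360°/12) = 18.75 mm²); the cone at (-3, -1.5) contributes a regular 12-gon of circumradius 5.888 (interpolated between r1=6 and r2=3 at t=0.037) (area = (12/2)·5.888²·sin(360°/12) = 103.99 mm²); the 24.5×19.5 cube at (-1, -4) contributes its full rectangle (area 477.75 mm²); Combining (union): the regions partially overlap — summed areas 600.49 mm² minus the doubly-counted overlap 42.39 mm² gives 558.10 mm² — area = 558.10 mm². At z = 22.5: the cylinder does not reach this height (z outside [0, 5]); the cone at (-3, -1.5) contributes a regular 12-gon of circumradius 3.150 (interpolated between r1=6 and r2=3 at t=0.950) (area = (12/2)·3.150²·sin(360°/12) = 29.77 mm²); the cube at (-1, -4) is not intersected at this z (z outside [2, 7]); Combining (union): only the cone at (-3, -1.5) is present, so the union is just that shape — area = 29.77 mm². Checking containment: the cross-section at z = 22.5 is a subset of the cross-section at z = 4.25.

entirely on top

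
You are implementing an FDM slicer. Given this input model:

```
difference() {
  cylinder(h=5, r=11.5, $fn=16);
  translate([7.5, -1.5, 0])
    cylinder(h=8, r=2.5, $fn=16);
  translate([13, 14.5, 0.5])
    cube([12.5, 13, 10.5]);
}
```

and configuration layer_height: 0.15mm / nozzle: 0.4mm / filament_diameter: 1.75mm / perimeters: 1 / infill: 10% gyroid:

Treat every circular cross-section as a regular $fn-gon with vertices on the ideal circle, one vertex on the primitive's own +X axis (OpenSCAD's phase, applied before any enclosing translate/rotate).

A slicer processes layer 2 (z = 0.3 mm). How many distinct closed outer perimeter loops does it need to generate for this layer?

1

At z = 0.3 mm: the cylinder: section is a regular 16-gon, circumradius r=11.5; the r=2.5 cylinder at (7.5, -1.5) contributes a regular 16-gon of circumradius 2.5; the cube at (13, 14.5) does not reach this height (z outside [0.5, 11]); After the difference (first − rest): starting from the r=11.5 cylinder, the r=2.5 cylinder at (7.5, -1.5) lies wholly inside it (removes its full 19.13 mm² and its 15.61 mm outline becomes a hole wall) — 1 connected region with 1 hole. The result has 1 disconnected region.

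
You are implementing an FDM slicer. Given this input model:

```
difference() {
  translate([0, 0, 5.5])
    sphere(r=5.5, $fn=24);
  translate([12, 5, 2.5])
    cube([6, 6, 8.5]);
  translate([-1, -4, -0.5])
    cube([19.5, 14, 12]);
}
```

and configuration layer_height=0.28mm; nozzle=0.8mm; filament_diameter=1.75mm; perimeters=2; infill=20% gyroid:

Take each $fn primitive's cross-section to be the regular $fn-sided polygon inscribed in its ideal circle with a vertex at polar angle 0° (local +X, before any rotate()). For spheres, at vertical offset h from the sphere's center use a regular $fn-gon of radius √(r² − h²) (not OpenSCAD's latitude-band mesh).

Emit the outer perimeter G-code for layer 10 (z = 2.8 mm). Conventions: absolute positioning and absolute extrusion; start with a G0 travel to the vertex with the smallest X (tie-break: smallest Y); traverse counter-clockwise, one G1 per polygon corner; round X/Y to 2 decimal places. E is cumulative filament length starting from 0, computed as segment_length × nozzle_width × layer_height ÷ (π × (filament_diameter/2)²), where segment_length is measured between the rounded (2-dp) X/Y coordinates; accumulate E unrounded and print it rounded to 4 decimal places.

G0 X-4.79 Y0.00 Z2.80
G1 X-4.63 Y-1.24 E0.1164
G1 X-4.15 Y-2.40 E0.2333
G1 X-3.39 Y-3.39 E0.3496
G1 X-2.40 Y-4.15 E0.4658
G1 X-1.24 Y-4.63 E0.5827
G1 X0.00 Y-4.79 E0.6992
G1 X1.24 Y-4.63 E0.8156
G1 X2.40 Y-4.15 E0.9325
G1 X2.59 Y-4.00 E0.9551
G1 X-1.00 Y-4.00 E1.2894
G1 X-1.00 Y4.66 E2.0959
G1 X-1.24 Y4.63 E2.1184
G1 X-2.40 Y4.15 E2.2353
G1 X-3.39 Y3.39 E2.3515
G1 X-4.15 Y2.40 E2.4678
G1 X-4.63 Y1.24 E2.5847
G1 X-4.79 Y0.00 E2.7011

At z = 2.8 mm: the r=5.5 sphere slices to a regular 24-gon of circumradius 4.792 (√(r²−h²) with h=2.7 from center); the cube at (12, 5) is present — its section is the full 6×6 rectangle; the cube at (-1, -4) (footprint 19.5×14) is included at this height; Taking the first minus the rest: starting from the r=5.5 sphere, the 6×6 cube at (12, 5) misses the remaining region (no effect); the 19.5×14 cube at (-1, -4) partially overlaps it — only the 43.04 mm² overlap (of its 273.00 mm²) is removed, clipping the outline — 1 connected region. The outline is a single polygon with 17 vertices. Extrusion per mm of travel: 0.8 × 0.28 / (π × 0.875²) = 0.093128. Accumulating E over each segment gives final E = 2.7011.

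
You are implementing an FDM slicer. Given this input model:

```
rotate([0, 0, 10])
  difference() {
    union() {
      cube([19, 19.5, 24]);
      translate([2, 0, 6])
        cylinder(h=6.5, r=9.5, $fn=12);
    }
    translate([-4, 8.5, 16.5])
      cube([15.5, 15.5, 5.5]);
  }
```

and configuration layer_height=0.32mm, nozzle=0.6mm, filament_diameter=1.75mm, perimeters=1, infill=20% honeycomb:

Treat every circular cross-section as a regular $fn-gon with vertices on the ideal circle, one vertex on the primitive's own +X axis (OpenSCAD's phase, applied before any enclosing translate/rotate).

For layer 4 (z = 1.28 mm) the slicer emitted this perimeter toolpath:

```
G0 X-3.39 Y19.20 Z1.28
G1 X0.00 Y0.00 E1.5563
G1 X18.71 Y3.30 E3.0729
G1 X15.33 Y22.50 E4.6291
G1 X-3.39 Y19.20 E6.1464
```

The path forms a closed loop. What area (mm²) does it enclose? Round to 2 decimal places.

370.50 mm²

Apply the shoelace formula to the sequence of (X, Y) vertices; enclosed area = 370.50 mm².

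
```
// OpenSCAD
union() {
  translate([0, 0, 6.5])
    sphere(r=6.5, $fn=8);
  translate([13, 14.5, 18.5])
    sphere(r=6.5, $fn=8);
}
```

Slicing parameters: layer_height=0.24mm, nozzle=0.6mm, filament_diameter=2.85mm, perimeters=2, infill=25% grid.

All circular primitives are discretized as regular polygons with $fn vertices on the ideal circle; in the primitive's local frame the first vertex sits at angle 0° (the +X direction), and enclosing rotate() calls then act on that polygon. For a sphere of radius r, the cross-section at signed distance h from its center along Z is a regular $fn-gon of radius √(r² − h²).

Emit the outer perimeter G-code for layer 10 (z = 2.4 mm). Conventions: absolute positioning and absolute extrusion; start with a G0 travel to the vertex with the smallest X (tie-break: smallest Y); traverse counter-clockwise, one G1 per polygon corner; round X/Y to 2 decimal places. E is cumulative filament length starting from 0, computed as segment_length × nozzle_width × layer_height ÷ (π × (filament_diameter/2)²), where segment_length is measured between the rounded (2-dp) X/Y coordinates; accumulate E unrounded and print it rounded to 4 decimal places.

At z = 2.4 mm: the sphere: section is a regular 8-gon, circumradius = √(r²−h²) = √(6.5²−4.1²) = 5.044; the sphere at (13, 14.5) is not intersected at this z (|z−center|=16.100 > r=6.5); Combining (union): only the r=6.5 sphere is present, so the union is just that shape — 1 connected region. The outline is a single polygon with 8 vertices. Extrusion per mm of travel: 0.6 × 0.24 / (π × 1.425²) = 0.022573. Accumulating E over each segment gives final E = 0.6972.

G0 X-5.04 Y0.00 Z2.40
G1 X-3.57 Y-3.57 E0.0871
G1 X0.00 Y-5.04 E0.1743
G1 X3.57 Y-3.57 E0.2614
G1 X5.04 Y0.00 E0.3486
G1 X3.57 Y3.57 E0.4357
G1 X0.00 Y5.04 E0.5229
G1 X-3.57 Y3.57 E0.6100
G1 X-5.04 Y0.00 E0.6972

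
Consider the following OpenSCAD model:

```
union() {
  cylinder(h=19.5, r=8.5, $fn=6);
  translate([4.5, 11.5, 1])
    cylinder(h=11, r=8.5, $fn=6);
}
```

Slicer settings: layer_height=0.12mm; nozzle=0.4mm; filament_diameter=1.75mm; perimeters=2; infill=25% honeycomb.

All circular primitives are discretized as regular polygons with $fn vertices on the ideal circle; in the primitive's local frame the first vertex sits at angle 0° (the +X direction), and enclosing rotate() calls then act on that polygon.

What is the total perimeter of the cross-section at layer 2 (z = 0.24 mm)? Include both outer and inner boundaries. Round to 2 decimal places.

At z = 0.24 mm: the r=8.5 cylinder gives a regular 6-gon of circumradius 8.5 (constant along its height) (perimeter = 2·6·8.500·sin(180°/6) = 51.00 mm); the cylinder at (4.5, 11.5) is not intersected at this z (z outside [1, 12]); Merging all regions: only the r=8.5 cylinder is present, so the union is just that shape — boundary = 51.00 mm. Overall, the cross-section is a single solid region. Total boundary length (outer) = 51.00 mm.

51.00 mm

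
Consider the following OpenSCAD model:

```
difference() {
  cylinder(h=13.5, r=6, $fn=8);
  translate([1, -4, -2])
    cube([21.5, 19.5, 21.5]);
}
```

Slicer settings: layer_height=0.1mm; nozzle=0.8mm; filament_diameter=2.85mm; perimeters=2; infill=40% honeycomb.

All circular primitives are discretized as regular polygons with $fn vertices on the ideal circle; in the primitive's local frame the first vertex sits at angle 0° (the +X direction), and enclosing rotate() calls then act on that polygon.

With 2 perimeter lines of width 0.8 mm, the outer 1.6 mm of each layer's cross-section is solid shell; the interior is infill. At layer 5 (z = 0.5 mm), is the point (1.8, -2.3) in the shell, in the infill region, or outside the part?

outside

At z = 0.5 mm: the cylinder: section is a regular 8-gon, circumradius r=6; the cube at (1, -4) is present — its section is the full 21.5×19.5 rectangle; Subtracting the remaining from the first: starting from the r=6 cylinder, the 21.5×19.5 cube at (1, -4) partially overlaps it — only the 36.35 mm² overlap (of its 419.25 mm²) is removed, clipping the outline — 1 connected region. Overall, the cross-section is a single solid region. The nearest boundary edge runs (1.00, 5.59)→(1.00, -4.00); distance from the point to it = 0.80 mm. The point is not inside any of the regions above, so it lies outside the cross-section (0.80 mm from the nearest boundary).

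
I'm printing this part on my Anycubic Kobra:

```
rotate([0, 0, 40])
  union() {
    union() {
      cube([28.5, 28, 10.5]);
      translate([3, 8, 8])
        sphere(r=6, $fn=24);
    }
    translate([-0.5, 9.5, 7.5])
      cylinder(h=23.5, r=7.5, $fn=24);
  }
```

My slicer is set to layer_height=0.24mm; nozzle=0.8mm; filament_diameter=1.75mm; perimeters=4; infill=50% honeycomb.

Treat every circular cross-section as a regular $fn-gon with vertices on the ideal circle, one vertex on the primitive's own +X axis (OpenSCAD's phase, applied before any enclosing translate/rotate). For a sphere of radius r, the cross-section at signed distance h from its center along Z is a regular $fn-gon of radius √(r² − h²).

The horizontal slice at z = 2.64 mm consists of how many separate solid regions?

1

At z = 2.64 mm: the cube is present — its section is the full 28.5×28 rectangle; the sphere at (3, 8): section is a regular 24-gon, circumradius = √(r²−h²) = √(6²−5.36²) = 2.696; Taking the union: the r=6 sphere at (3, 8) lies entirely inside the 28.5×28 cube, so the union is just the 28.5×28 cube — 1 connected region; the cylinder at (-0.5, 9.5) does not reach this height (z outside [7.5, 31]); Combining (union): only the result so far is present, so the union is just that shape — 1 connected region; (rotated 40° about Z; rotation is an isometry so areas/perimeters/island counts are preserved). The result has 1 disconnected region.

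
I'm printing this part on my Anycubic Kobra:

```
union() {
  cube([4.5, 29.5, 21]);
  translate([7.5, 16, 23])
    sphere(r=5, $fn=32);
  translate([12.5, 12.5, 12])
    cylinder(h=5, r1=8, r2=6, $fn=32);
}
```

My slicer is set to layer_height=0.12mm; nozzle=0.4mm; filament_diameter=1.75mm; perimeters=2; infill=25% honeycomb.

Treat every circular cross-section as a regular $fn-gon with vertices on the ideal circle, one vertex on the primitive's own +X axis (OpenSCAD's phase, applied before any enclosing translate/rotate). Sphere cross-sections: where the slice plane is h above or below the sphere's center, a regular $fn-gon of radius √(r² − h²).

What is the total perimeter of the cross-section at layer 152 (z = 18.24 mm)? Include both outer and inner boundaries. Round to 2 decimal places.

77.60 mm

At z = 18.24 mm: the cube (footprint 4.5×29.5) is included at this height (perimeter 68.00 mm); the r=5 sphere at (7.5, 16) slices to a regular 32-gon of circumradius 1.530 (√(r²−h²) with h=4.76 from center) (perimeter = 2·32·1.530·sin(180°/32) = 9.60 mm); the cone at (12.5, 12.5) is absent (z outside [12, 17]); Taking the union: the 2 present regions are separate (no shared area or edge), so areas and boundary lengths simply add and each stays a separate island — boundary = 77.60 mm. Overall, the cross-section has 2 separate islands. Total boundary length (outer) = 77.60 mm.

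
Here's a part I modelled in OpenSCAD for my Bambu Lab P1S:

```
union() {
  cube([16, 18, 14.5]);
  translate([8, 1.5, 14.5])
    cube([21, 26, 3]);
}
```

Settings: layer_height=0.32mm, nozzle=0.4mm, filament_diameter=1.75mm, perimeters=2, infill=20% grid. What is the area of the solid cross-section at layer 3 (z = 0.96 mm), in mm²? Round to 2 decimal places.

288.00 mm²

At z = 0.96 mm: the 16×18 cube contributes its full rectangle (area 288.00 mm²); the cube at (8, 1.5) is not intersected at this z (z outside [14.5, 17.5]); Combining (union): only the 16×18 cube is present, so the union is just that shape — area = 288.00 mm². Overall, the cross-section is a single solid region. Net area = 288.00 mm².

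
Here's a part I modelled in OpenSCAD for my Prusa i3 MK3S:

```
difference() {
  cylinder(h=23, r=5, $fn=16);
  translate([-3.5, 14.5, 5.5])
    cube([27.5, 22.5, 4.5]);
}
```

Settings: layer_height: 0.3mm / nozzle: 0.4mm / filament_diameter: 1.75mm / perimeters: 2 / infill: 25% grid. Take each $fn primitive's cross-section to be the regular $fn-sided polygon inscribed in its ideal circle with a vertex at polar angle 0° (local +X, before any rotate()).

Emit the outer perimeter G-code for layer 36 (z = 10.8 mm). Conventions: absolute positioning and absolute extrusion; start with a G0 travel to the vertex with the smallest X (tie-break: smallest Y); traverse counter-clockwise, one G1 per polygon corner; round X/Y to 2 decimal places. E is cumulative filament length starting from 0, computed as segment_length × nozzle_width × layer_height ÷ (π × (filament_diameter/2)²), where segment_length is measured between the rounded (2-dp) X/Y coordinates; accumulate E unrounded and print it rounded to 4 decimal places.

G0 X-5.00 Y0.00 Z10.80
G1 X-4.62 Y-1.91 E0.0972
G1 X-3.54 Y-3.54 E0.1947
G1 X-1.91 Y-4.62 E0.2923
G1 X0.00 Y-5.00 E0.3894
G1 X1.91 Y-4.62 E0.4866
G1 X3.54 Y-3.54 E0.5841
G1 X4.62 Y-1.91 E0.6817
G1 X5.00 Y0.00 E0.7788
G1 X4.62 Y1.91 E0.8760
G1 X3.54 Y3.54 E0.9735
G1 X1.91 Y4.62 E1.0711
G1 X0.00 Y5.00 E1.1683
G1 X-1.91 Y4.62 E1.2654
G1 X-3.54 Y3.54 E1.3630
G1 X-4.62 Y1.91 E1.4605
G1 X-5.00 Y0.00 E1.5577

At z = 10.8 mm: the cylinder: section is a regular 16-gon, circumradius r=5; the cube at (-3.5, 14.5) does not reach this height (z outside [5.5, 10]); Taking the first minus the rest: none of the subtracted shapes is present at this height, so the r=5 cylinder is unchanged — 1 connected region. The outline is a single polygon with 16 vertices. Extrusion per mm of travel: 0.4 × 0.3 / (π × 0.875²) = 0.049890. Accumulating E over each segment gives final E = 1.5577.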